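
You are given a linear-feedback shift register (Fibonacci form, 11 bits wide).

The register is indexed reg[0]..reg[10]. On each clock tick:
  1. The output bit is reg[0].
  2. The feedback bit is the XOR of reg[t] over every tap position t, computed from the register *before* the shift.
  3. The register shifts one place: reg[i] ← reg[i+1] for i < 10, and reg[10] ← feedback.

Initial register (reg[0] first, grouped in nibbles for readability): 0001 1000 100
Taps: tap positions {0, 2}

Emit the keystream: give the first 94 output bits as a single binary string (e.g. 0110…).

k : reg_k → out_k, fb_k
0: 00011000100 → 0, fb=0
1: 00110001000 → 0, fb=1
2: 01100010001 → 0, fb=1
3: 11000100011 → 1, fb=1
4: 10001000111 → 1, fb=1
5: 00010001111 → 0, fb=0
6: 00100011110 → 0, fb=1
7: 01000111101 → 0, fb=0
8: 10001111010 → 1, fb=1
9: 00011110101 → 0, fb=0
10: 00111101010 → 0, fb=1
11: 01111010101 → 0, fb=1
12: 11110101011 → 1, fb=0
13: 11101010110 → 1, fb=0
14: 11010101100 → 1, fb=1
15: 10101011001 → 1, fb=0
16: 01010110010 → 0, fb=0
17: 10101100100 → 1, fb=0
18: 01011001000 → 0, fb=0
19: 10110010000 → 1, fb=0
20: 01100100000 → 0, fb=1
21: 11001000001 → 1, fb=1
22: 10010000011 → 1, fb=1
23: 00100000111 → 0, fb=1
24: 01000001111 → 0, fb=0
25: 10000011110 → 1, fb=1
26: 00000111101 → 0, fb=0
27: 00001111010 → 0, fb=0
28: 00011110100 → 0, fb=0
29: 00111101000 → 0, fb=1
30: 01111010001 → 0, fb=1
31: 11110100011 → 1, fb=0
32: 11101000110 → 1, fb=0
33: 11010001100 → 1, fb=1
34: 10100011001 → 1, fb=0
35: 01000110010 → 0, fb=0
36: 10001100100 → 1, fb=1
37: 00011001001 → 0, fb=0
38: 00110010010 → 0, fb=1
39: 01100100101 → 0, fb=1
40: 11001001011 → 1, fb=1
41: 10010010111 → 1, fb=1
42: 00100101111 → 0, fb=1
43: 01001011111 → 0, fb=0
44: 10010111110 → 1, fb=1
45: 00101111101 → 0, fb=1
46: 01011111011 → 0, fb=0
47: 10111110110 → 1, fb=0
48: 01111101100 → 0, fb=1
49: 11111011001 → 1, fb=0
50: 11110110010 → 1, fb=0
51: 11101100100 → 1, fb=0
52: 11011001000 → 1, fb=1
53: 10110010001 → 1, fb=0
54: 01100100010 → 0, fb=1
55: 11001000101 → 1, fb=1
56: 10010001011 → 1, fb=1
57: 00100010111 → 0, fb=1
58: 01000101111 → 0, fb=0
59: 10001011110 → 1, fb=1
60: 00010111101 → 0, fb=0
61: 00101111010 → 0, fb=1
62: 01011110101 → 0, fb=0
63: 10111101010 → 1, fb=0
64: 01111010100 → 0, fb=1
65: 11110101001 → 1, fb=0
66: 11101010010 → 1, fb=0
67: 11010100100 → 1, fb=1
68: 10101001001 → 1, fb=0
69: 01010010010 → 0, fb=0
70: 10100100100 → 1, fb=0
71: 01001001000 → 0, fb=0
72: 10010010000 → 1, fb=1
73: 00100100001 → 0, fb=1
74: 01001000011 → 0, fb=0
75: 10010000110 → 1, fb=1
76: 00100001101 → 0, fb=1
77: 01000011011 → 0, fb=0
78: 10000110110 → 1, fb=1
79: 00001101101 → 0, fb=0
80: 00011011010 → 0, fb=0
81: 00110110100 → 0, fb=1
82: 01101101001 → 0, fb=1
83: 11011010011 → 1, fb=1
84: 10110100111 → 1, fb=0
85: 01101001110 → 0, fb=1
86: 11010011101 → 1, fb=1
87: 10100111011 → 1, fb=0
88: 01001110110 → 0, fb=0
89: 10011101100 → 1, fb=1
90: 00111011001 → 0, fb=1
91: 01110110011 → 0, fb=1
92: 11101100111 → 1, fb=0
93: 11011001110 → 1, fb=1

0001100010001111010101100100000111101000110010010111110110010001011110101001001000011011010011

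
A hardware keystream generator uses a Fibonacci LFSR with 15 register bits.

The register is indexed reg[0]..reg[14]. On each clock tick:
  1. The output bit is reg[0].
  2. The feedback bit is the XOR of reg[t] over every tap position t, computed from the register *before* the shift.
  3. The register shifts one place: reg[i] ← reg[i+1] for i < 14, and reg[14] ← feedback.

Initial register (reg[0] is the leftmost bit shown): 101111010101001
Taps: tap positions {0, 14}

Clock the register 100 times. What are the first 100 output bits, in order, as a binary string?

step | reg (before) | out | fb
   0 | 101111010101001 | 1 | 0
   1 | 011110101010010 | 0 | 0
   2 | 111101010100100 | 1 | 1
   3 | 111010101001001 | 1 | 0
   4 | 110101010010010 | 1 | 1
   5 | 101010100100101 | 1 | 0
   6 | 010101001001010 | 0 | 0
   7 | 101010010010100 | 1 | 1
   8 | 010100100101001 | 0 | 1
   9 | 101001001010011 | 1 | 0
  10 | 010010010100110 | 0 | 0
  11 | 100100101001100 | 1 | 1
  12 | 001001010011001 | 0 | 1
  13 | 010010100110011 | 0 | 1
  14 | 100101001100111 | 1 | 0
  15 | 001010011001110 | 0 | 0
  16 | 010100110011100 | 0 | 0
  17 | 101001100111000 | 1 | 1
  18 | 010011001110001 | 0 | 1
  19 | 100110011100011 | 1 | 0
  20 | 001100111000110 | 0 | 0
  21 | 011001110001100 | 0 | 0
  22 | 110011100011000 | 1 | 1
  23 | 100111000110001 | 1 | 0
  24 | 001110001100010 | 0 | 0
  25 | 011100011000100 | 0 | 0
  26 | 111000110001000 | 1 | 1
  27 | 110001100010001 | 1 | 0
  28 | 100011000100010 | 1 | 1
  29 | 000110001000101 | 0 | 1
  30 | 001100010001011 | 0 | 1
  31 | 011000100010111 | 0 | 1
  32 | 110001000101111 | 1 | 0
  33 | 100010001011110 | 1 | 1
  34 | 000100010111101 | 0 | 1
  35 | 001000101111011 | 0 | 1
  36 | 010001011110111 | 0 | 1
  37 | 100010111101111 | 1 | 0
  38 | 000101111011110 | 0 | 0
  39 | 001011110111100 | 0 | 0
  40 | 010111101111000 | 0 | 0
  41 | 101111011110000 | 1 | 1
  42 | 011110111100001 | 0 | 1
  43 | 111101111000011 | 1 | 0
  44 | 111011110000110 | 1 | 1
  45 | 110111100001101 | 1 | 0
  46 | 101111000011010 | 1 | 1
  47 | 011110000110101 | 0 | 1
  48 | 111100001101011 | 1 | 0
  49 | 111000011010110 | 1 | 1
  50 | 110000110101101 | 1 | 0
  51 | 100001101011010 | 1 | 1
  52 | 000011010110101 | 0 | 1
  53 | 000110101101011 | 0 | 1
  54 | 001101011010111 | 0 | 1
  55 | 011010110101111 | 0 | 1
  56 | 110101101011111 | 1 | 0
  57 | 101011010111110 | 1 | 1
  58 | 010110101111101 | 0 | 1
  59 | 101101011111011 | 1 | 0
  60 | 011010111110110 | 0 | 0
  61 | 110101111101100 | 1 | 1
  62 | 101011111011001 | 1 | 0
  63 | 010111110110010 | 0 | 0
  64 | 101111101100100 | 1 | 1
  65 | 011111011001001 | 0 | 1
  66 | 111110110010011 | 1 | 0
  67 | 111101100100110 | 1 | 1
  68 | 111011001001101 | 1 | 0
  69 | 110110010011010 | 1 | 1
  70 | 101100100110101 | 1 | 0
  71 | 011001001101010 | 0 | 0
  72 | 110010011010100 | 1 | 1
  73 | 100100110101001 | 1 | 0
  74 | 001001101010010 | 0 | 0
  75 | 010011010100100 | 0 | 0
  76 | 100110101001000 | 1 | 1
  77 | 001101010010001 | 0 | 1
  78 | 011010100100011 | 0 | 1
  79 | 110101001000111 | 1 | 0
  80 | 101010010001110 | 1 | 1
  81 | 010100100011101 | 0 | 1
  82 | 101001000111011 | 1 | 0
  83 | 010010001110110 | 0 | 0
  84 | 100100011101100 | 1 | 1
  85 | 001000111011001 | 0 | 1
  86 | 010001110110011 | 0 | 1
  87 | 100011101100111 | 1 | 0
  88 | 000111011001110 | 0 | 0
  89 | 001110110011100 | 0 | 0
  90 | 011101100111000 | 0 | 0
  91 | 111011001110000 | 1 | 1
  92 | 110110011100001 | 1 | 0
  93 | 101100111000010 | 1 | 1
  94 | 011001110000101 | 0 | 1
  95 | 110011100001011 | 1 | 0
  96 | 100111000010110 | 1 | 1
  97 | 001110000101101 | 0 | 1
  98 | 011100001011011 | 0 | 1
  99 | 111000010110111 | 1 | 0

1011110101010010010100110011100011000100010111101111000011010110101111101100100110101001000111011001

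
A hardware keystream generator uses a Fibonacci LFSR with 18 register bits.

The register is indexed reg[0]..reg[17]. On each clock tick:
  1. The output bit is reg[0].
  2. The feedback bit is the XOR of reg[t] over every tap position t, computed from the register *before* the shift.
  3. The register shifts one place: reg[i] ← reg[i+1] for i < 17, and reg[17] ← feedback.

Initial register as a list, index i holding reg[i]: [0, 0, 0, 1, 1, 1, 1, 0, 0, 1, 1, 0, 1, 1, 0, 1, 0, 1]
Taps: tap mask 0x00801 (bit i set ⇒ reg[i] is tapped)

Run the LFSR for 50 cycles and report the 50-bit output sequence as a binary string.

00011110011011010101110100100001000101010110001010

step | reg (before) | out | fb
   0 | 000111100110110101 | 0 | 0
   1 | 001111001101101010 | 0 | 1
   2 | 011110011011010101 | 0 | 1
   3 | 111100110110101011 | 1 | 1
   4 | 111001101101010111 | 1 | 0
   5 | 110011011010101110 | 1 | 1
   6 | 100110110101011101 | 1 | 0
   7 | 001101101010111010 | 0 | 0
   8 | 011011010101110100 | 0 | 1
   9 | 110110101011101001 | 1 | 0
  10 | 101101010111010010 | 1 | 0
  11 | 011010101110100100 | 0 | 0
  12 | 110101011101001000 | 1 | 0
  13 | 101010111010010000 | 1 | 1
  14 | 010101110100100001 | 0 | 0
  15 | 101011101001000010 | 1 | 0
  16 | 010111010010000100 | 0 | 0
  17 | 101110100100001000 | 1 | 1
  18 | 011101001000010001 | 0 | 0
  19 | 111010010000100010 | 1 | 1
  20 | 110100100001000101 | 1 | 0
  21 | 101001000010001010 | 1 | 1
  22 | 010010000100010101 | 0 | 0
  23 | 100100001000101010 | 1 | 1
  24 | 001000010001010101 | 0 | 1
  25 | 010000100010101011 | 0 | 0
  26 | 100001000101010110 | 1 | 0
  27 | 000010001010101100 | 0 | 0
  28 | 000100010101011000 | 0 | 1
  29 | 001000101010110001 | 0 | 0
  30 | 010001010101100010 | 0 | 1
  31 | 100010101011000101 | 1 | 0
  32 | 000101010110001010 | 0 | 0
  33 | 001010101100010100 | 0 | 0
  34 | 010101011000101000 | 0 | 0
  35 | 101010110001010000 | 1 | 0
  36 | 010101100010100000 | 0 | 0
  37 | 101011000101000000 | 1 | 0
  38 | 010110001010000000 | 0 | 0
  39 | 101100010100000000 | 1 | 1
  40 | 011000101000000001 | 0 | 0
  41 | 110001010000000010 | 1 | 1
  42 | 100010100000000101 | 1 | 1
  43 | 000101000000001011 | 0 | 0
  44 | 001010000000010110 | 0 | 0
  45 | 010100000000101100 | 0 | 0
  46 | 101000000001011000 | 1 | 0
  47 | 010000000010110000 | 0 | 0
  48 | 100000000101100000 | 1 | 0
  49 | 000000001011000000 | 0 | 1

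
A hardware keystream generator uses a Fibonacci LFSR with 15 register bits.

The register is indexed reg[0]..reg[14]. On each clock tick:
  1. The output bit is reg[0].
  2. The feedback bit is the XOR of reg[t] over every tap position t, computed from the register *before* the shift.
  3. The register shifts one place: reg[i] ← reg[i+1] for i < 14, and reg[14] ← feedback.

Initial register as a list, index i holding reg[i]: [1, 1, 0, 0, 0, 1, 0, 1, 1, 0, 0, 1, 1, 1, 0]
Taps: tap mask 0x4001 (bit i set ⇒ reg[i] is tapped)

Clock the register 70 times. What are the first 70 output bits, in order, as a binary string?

1100010110011101000011011101001111101101001110101001001110100110001110

k : reg_k → out_k, fb_k
0: 110001011001110 → 1, fb=1
1: 100010110011101 → 1, fb=0
2: 000101100111010 → 0, fb=0
3: 001011001110100 → 0, fb=0
4: 010110011101000 → 0, fb=0
5: 101100111010000 → 1, fb=1
6: 011001110100001 → 0, fb=1
7: 110011101000011 → 1, fb=0
8: 100111010000110 → 1, fb=1
9: 001110100001101 → 0, fb=1
10: 011101000011011 → 0, fb=1
11: 111010000110111 → 1, fb=0
12: 110100001101110 → 1, fb=1
13: 101000011011101 → 1, fb=0
14: 010000110111010 → 0, fb=0
15: 100001101110100 → 1, fb=1
16: 000011011101001 → 0, fb=1
17: 000110111010011 → 0, fb=1
18: 001101110100111 → 0, fb=1
19: 011011101001111 → 0, fb=1
20: 110111010011111 → 1, fb=0
21: 101110100111110 → 1, fb=1
22: 011101001111101 → 0, fb=1
23: 111010011111011 → 1, fb=0
24: 110100111110110 → 1, fb=1
25: 101001111101101 → 1, fb=0
26: 010011111011010 → 0, fb=0
27: 100111110110100 → 1, fb=1
28: 001111101101001 → 0, fb=1
29: 011111011010011 → 0, fb=1
30: 111110110100111 → 1, fb=0
31: 111101101001110 → 1, fb=1
32: 111011010011101 → 1, fb=0
33: 110110100111010 → 1, fb=1
34: 101101001110101 → 1, fb=0
35: 011010011101010 → 0, fb=0
36: 110100111010100 → 1, fb=1
37: 101001110101001 → 1, fb=0
38: 010011101010010 → 0, fb=0
39: 100111010100100 → 1, fb=1
40: 001110101001001 → 0, fb=1
41: 011101010010011 → 0, fb=1
42: 111010100100111 → 1, fb=0
43: 110101001001110 → 1, fb=1
44: 101010010011101 → 1, fb=0
45: 010100100111010 → 0, fb=0
46: 101001001110100 → 1, fb=1
47: 010010011101001 → 0, fb=1
48: 100100111010011 → 1, fb=0
49: 001001110100110 → 0, fb=0
50: 010011101001100 → 0, fb=0
51: 100111010011000 → 1, fb=1
52: 001110100110001 → 0, fb=1
53: 011101001100011 → 0, fb=1
54: 111010011000111 → 1, fb=0
55: 110100110001110 → 1, fb=1
56: 101001100011101 → 1, fb=0
57: 010011000111010 → 0, fb=0
58: 100110001110100 → 1, fb=1
59: 001100011101001 → 0, fb=1
60: 011000111010011 → 0, fb=1
61: 110001110100111 → 1, fb=0
62: 100011101001110 → 1, fb=1
63: 000111010011101 → 0, fb=1
64: 001110100111011 → 0, fb=1
65: 011101001110111 → 0, fb=1
66: 111010011101111 → 1, fb=0
67: 110100111011110 → 1, fb=1
68: 101001110111101 → 1, fb=0
69: 010011101111010 → 0, fb=0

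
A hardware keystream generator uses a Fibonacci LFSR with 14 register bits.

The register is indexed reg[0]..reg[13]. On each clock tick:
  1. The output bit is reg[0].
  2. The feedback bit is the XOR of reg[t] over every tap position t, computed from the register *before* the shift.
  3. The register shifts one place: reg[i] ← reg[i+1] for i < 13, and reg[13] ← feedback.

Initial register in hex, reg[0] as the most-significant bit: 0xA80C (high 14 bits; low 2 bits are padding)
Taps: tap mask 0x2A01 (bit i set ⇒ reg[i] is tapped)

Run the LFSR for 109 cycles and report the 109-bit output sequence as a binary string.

k : reg_k → out_k, fb_k
0: 10101000000011 → 1, fb=0
1: 01010000000110 → 0, fb=1
2: 10100000001101 → 1, fb=1
3: 01000000011011 → 0, fb=0
4: 10000000110110 → 1, fb=1
5: 00000001101101 → 0, fb=0
6: 00000011011010 → 0, fb=1
7: 00000110110101 → 0, fb=1
8: 00001101101011 → 0, fb=1
9: 00011011010111 → 0, fb=1
10: 00110110101111 → 0, fb=0
11: 01101101011110 → 0, fb=0
12: 11011010111100 → 1, fb=1
13: 10110101111001 → 1, fb=1
14: 01101011110011 → 0, fb=0
15: 11010111100110 → 1, fb=0
16: 10101111001100 → 1, fb=0
17: 01011110011000 → 0, fb=1
18: 10111100110001 → 1, fb=1
19: 01111001100011 → 0, fb=1
20: 11110011000111 → 1, fb=1
21: 11100110001111 → 1, fb=1
22: 11001100011111 → 1, fb=0
23: 10011000111110 → 1, fb=1
24: 00110001111101 → 0, fb=1
25: 01100011111011 → 0, fb=0
26: 11000111110110 → 1, fb=1
27: 10001111101101 → 1, fb=1
28: 00011111011011 → 0, fb=0
29: 00111110110110 → 0, fb=0
30: 01111101101100 → 0, fb=1
31: 11111011011001 → 1, fb=1
32: 11110110110011 → 1, fb=1
33: 11101101100111 → 1, fb=1
34: 11011011001111 → 1, fb=1
35: 10110110011111 → 1, fb=0
36: 01101100111110 → 0, fb=0
37: 11011001111100 → 1, fb=1
38: 10110011111001 → 1, fb=1
39: 01100111110011 → 0, fb=0
40: 11001111100110 → 1, fb=0
41: 10011111001100 → 1, fb=0
42: 00111110011000 → 0, fb=1
43: 01111100110001 → 0, fb=0
44: 11111001100010 → 1, fb=1
45: 11110011000101 → 1, fb=1
46: 11100110001011 → 1, fb=0
47: 11001100010110 → 1, fb=1
48: 10011000101101 → 1, fb=1
49: 00110001011011 → 0, fb=0
50: 01100010110110 → 0, fb=0
51: 11000101101100 → 1, fb=0
52: 10001011011000 → 1, fb=0
53: 00010110110000 → 0, fb=1
54: 00101101100001 → 0, fb=1
55: 01011011000011 → 0, fb=1
56: 10110110000111 → 1, fb=1
57: 01101100001111 → 0, fb=0
58: 11011000011110 → 1, fb=1
59: 10110000111101 → 1, fb=0
60: 01100001111010 → 0, fb=1
61: 11000011110101 → 1, fb=0
62: 10000111101010 → 1, fb=1
63: 00001111010101 → 0, fb=1
64: 00011110101011 → 0, fb=1
65: 00111101010111 → 0, fb=1
66: 01111010101111 → 0, fb=0
67: 11110101011110 → 1, fb=1
68: 11101010111101 → 1, fb=0
69: 11010101111010 → 1, fb=0
70: 10101011110100 → 1, fb=1
71: 01010111101001 → 0, fb=1
72: 10101111010011 → 1, fb=1
73: 01011110100111 → 0, fb=0
74: 10111101001110 → 1, fb=0
75: 01111010011100 → 0, fb=0
76: 11110100111000 → 1, fb=0
77: 11101001110000 → 1, fb=0
78: 11010011100000 → 1, fb=1
79: 10100111000001 → 1, fb=0
80: 01001110000010 → 0, fb=0
81: 10011100000100 → 1, fb=0
82: 00111000001000 → 0, fb=0
83: 01110000010000 → 0, fb=1
84: 11100000100001 → 1, fb=0
85: 11000001000010 → 1, fb=1
86: 10000010000101 → 1, fb=1
87: 00000100001011 → 0, fb=1
88: 00001000010111 → 0, fb=1
89: 00010000101111 → 0, fb=0
90: 00100001011110 → 0, fb=0
91: 01000010111100 → 0, fb=0
92: 10000101111000 → 1, fb=0
93: 00001011110000 → 0, fb=1
94: 00010111100001 → 0, fb=1
95: 00101111000011 → 0, fb=1
96: 01011110000111 → 0, fb=0
97: 10111100001110 → 1, fb=0
98: 01111000011100 → 0, fb=0
99: 11110000111000 → 1, fb=0
100: 11100001110000 → 1, fb=0
101: 11000011100000 → 1, fb=1
102: 10000111000001 → 1, fb=0
103: 00001110000010 → 0, fb=0
104: 00011100000100 → 0, fb=1
105: 00111000001001 → 0, fb=1
106: 01110000010011 → 0, fb=0
107: 11100000100110 → 1, fb=0
108: 11000001001100 → 1, fb=0

1010100000001101101011110011000111110110110011111001100010110110000111101010111101001110000010000101111000011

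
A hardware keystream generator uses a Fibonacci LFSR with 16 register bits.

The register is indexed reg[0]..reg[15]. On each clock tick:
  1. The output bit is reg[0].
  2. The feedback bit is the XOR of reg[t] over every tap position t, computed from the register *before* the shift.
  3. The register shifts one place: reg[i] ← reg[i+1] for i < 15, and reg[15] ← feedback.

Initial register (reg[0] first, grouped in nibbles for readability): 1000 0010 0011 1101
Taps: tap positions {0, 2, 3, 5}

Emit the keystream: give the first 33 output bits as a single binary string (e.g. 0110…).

100000100011110111011100100111111

step | reg (before) | out | fb
   0 | 1000001000111101 | 1 | 1
   1 | 0000010001111011 | 0 | 1
   2 | 0000100011110111 | 0 | 0
   3 | 0001000111101110 | 0 | 1
   4 | 0010001111011101 | 0 | 1
   5 | 0100011110111011 | 0 | 1
   6 | 1000111101110111 | 1 | 0
   7 | 0001111011101110 | 0 | 0
   8 | 0011110111011100 | 0 | 1
   9 | 0111101110111001 | 0 | 0
  10 | 1111011101110010 | 1 | 0
  11 | 1110111011100100 | 1 | 1
  12 | 1101110111001001 | 1 | 1
  13 | 1011101110010011 | 1 | 1
  14 | 0111011100100111 | 0 | 1
  15 | 1110111001001111 | 1 | 1
  16 | 1101110010011111 | 1 | 1
  17 | 1011100100111111 | 1 | 1
  18 | 0111001001111111 | 0 | 0
  19 | 1110010011111110 | 1 | 1
  20 | 1100100111111101 | 1 | 1
  21 | 1001001111111011 | 1 | 0
  22 | 0010011111110110 | 0 | 0
  23 | 0100111111101100 | 0 | 1
  24 | 1001111111011001 | 1 | 1
  25 | 0011111110110011 | 0 | 1
  26 | 0111111101100111 | 0 | 1
  27 | 1111111011001111 | 1 | 0
  28 | 1111110110011110 | 1 | 0
  29 | 1111101100111100 | 1 | 1
  30 | 1111011001111001 | 1 | 0
  31 | 1110110011110010 | 1 | 1
  32 | 1101100111100101 | 1 | 0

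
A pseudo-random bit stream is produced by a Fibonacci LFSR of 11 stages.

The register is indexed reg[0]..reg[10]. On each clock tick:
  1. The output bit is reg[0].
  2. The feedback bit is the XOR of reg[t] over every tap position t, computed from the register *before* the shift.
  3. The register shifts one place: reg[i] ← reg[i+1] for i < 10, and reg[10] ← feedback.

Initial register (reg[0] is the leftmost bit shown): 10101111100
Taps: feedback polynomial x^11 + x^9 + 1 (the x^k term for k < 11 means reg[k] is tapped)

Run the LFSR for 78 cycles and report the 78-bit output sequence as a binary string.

tick  register→output (feedback)
  0  10101111100→1 (1)
  1  01011111001→0 (0)
  2  10111110010→1 (0)
  3  01111100100→0 (0)
  4  11111001000→1 (1)
  5  11110010001→1 (1)
  6  11100100011→1 (0)
  7  11001000110→1 (0)
  8  10010001100→1 (1)
  9  00100011001→0 (0)
 10  01000110010→0 (1)
 11  10001100101→1 (1)
 12  00011001011→0 (1)
 13  00110010111→0 (1)
 14  01100101111→0 (1)
 15  11001011111→1 (0)
 16  10010111110→1 (0)
 17  00101111100→0 (0)
 18  01011111000→0 (0)
 19  10111110000→1 (1)
 20  01111100001→0 (0)
 21  11111000010→1 (0)
 22  11110000100→1 (1)
 23  11100001001→1 (1)
 24  11000010011→1 (0)
 25  10000100110→1 (0)
 26  00001001100→0 (0)
 27  00010011000→0 (0)
 28  00100110000→0 (0)
 29  01001100000→0 (0)
 30  10011000000→1 (1)
 31  00110000001→0 (0)
 32  01100000010→0 (1)
 33  11000000101→1 (1)
 34  10000001011→1 (0)
 35  00000010110→0 (1)
 36  00000101101→0 (0)
 37  00001011010→0 (1)
 38  00010110101→0 (0)
 39  00101101010→0 (1)
 40  01011010101→0 (0)
 41  10110101010→1 (0)
 42  01101010100→0 (0)
 43  11010101000→1 (1)
 44  10101010001→1 (1)
 45  01010100011→0 (1)
 46  10101000111→1 (0)
 47  01010001110→0 (1)
 48  10100011101→1 (1)
 49  01000111011→0 (1)
 50  10001110111→1 (0)
 51  00011101110→0 (1)
 52  00111011101→0 (0)
 53  01110111010→0 (1)
 54  11101110101→1 (1)
 55  11011101011→1 (0)
 56  10111010110→1 (0)
 57  01110101100→0 (0)
 58  11101011000→1 (1)
 59  11010110001→1 (1)
 60  10101100011→1 (0)
 61  01011000110→0 (1)
 62  10110001101→1 (1)
 63  01100011011→0 (1)
 64  11000110111→1 (0)
 65  10001101110→1 (0)
 66  00011011100→0 (0)
 67  00110111000→0 (0)
 68  01101110000→0 (0)
 69  11011100000→1 (1)
 70  10111000001→1 (1)
 71  01110000011→0 (1)
 72  11100000111→1 (0)
 73  11000001110→1 (0)
 74  10000011100→1 (1)
 75  00000111001→0 (0)
 76  00001110010→0 (1)
 77  00011100101→0 (0)

101011111001000110010111110000100110000001011010101000111011101011000110111000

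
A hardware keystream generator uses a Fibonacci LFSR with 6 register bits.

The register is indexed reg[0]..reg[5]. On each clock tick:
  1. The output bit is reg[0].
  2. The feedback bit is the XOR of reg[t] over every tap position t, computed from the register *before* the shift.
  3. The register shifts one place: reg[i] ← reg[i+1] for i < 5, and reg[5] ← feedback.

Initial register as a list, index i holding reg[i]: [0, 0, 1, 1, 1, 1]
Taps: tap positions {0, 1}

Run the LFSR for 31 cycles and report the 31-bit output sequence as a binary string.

step | reg (before) | out | fb
   0 | 001111 | 0 | 0
   1 | 011110 | 0 | 1
   2 | 111101 | 1 | 0
   3 | 111010 | 1 | 0
   4 | 110100 | 1 | 0
   5 | 101000 | 1 | 1
   6 | 010001 | 0 | 1
   7 | 100011 | 1 | 1
   8 | 000111 | 0 | 0
   9 | 001110 | 0 | 0
  10 | 011100 | 0 | 1
  11 | 111001 | 1 | 0
  12 | 110010 | 1 | 0
  13 | 100100 | 1 | 1
  14 | 001001 | 0 | 0
  15 | 010010 | 0 | 1
  16 | 100101 | 1 | 1
  17 | 001011 | 0 | 0
  18 | 010110 | 0 | 1
  19 | 101101 | 1 | 1
  20 | 011011 | 0 | 1
  21 | 110111 | 1 | 0
  22 | 101110 | 1 | 1
  23 | 011101 | 0 | 1
  24 | 111011 | 1 | 0
  25 | 110110 | 1 | 0
  26 | 101100 | 1 | 1
  27 | 011001 | 0 | 1
  28 | 110011 | 1 | 0
  29 | 100110 | 1 | 1
  30 | 001101 | 0 | 0

0011110100011100100101101110110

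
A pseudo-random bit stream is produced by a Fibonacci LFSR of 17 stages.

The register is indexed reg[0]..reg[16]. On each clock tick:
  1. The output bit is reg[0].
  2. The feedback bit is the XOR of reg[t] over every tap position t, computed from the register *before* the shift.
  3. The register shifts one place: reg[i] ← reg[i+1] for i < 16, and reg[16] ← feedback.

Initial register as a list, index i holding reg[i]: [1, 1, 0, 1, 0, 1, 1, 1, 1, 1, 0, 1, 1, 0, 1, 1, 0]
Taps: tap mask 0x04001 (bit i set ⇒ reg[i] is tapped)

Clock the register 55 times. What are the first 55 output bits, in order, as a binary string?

1101011111011011000010101011101011011110100011001111000

tick  register→output (feedback)
  0  11010111110110110→1 (0)
  1  10101111101101100→1 (0)
  2  01011111011011000→0 (0)
  3  10111110110110000→1 (1)
  4  01111101101100001→0 (0)
  5  11111011011000010→1 (1)
  6  11110110110000101→1 (0)
  7  11101101100001010→1 (1)
  8  11011011000010101→1 (0)
  9  10110110000101010→1 (1)
 10  01101100001010101→0 (1)
 11  11011000010101011→1 (1)
 12  10110000101010111→1 (0)
 13  01100001010101110→0 (1)
 14  11000010101011101→1 (0)
 15  10000101010111010→1 (1)
 16  00001010101110101→0 (1)
 17  00010101011101011→0 (0)
 18  00101010111010110→0 (1)
 19  01010101110101101→0 (1)
 20  10101011101011011→1 (1)
 21  01010111010110111→0 (1)
 22  10101110101101111→1 (0)
 23  01011101011011110→0 (1)
 24  10111010110111101→1 (0)
 25  01110101101111010→0 (0)
 26  11101011011110100→1 (0)
 27  11010110111101000→1 (1)
 28  10101101111010001→1 (1)
 29  01011011110100011→0 (0)
 30  10110111101000110→1 (0)
 31  01101111010001100→0 (1)
 32  11011110100011001→1 (1)
 33  10111101000110011→1 (1)
 34  01111010001100111→0 (1)
 35  11110100011001111→1 (0)
 36  11101000110011110→1 (0)
 37  11010001100111100→1 (0)
 38  10100011001111000→1 (1)
 39  01000110011110001→0 (0)
 40  10001100111100010→1 (1)
 41  00011001111000101→0 (1)
 42  00110011110001011→0 (0)
 43  01100111100010110→0 (1)
 44  11001111000101101→1 (0)
 45  10011110001011010→1 (1)
 46  00111100010110101→0 (1)
 47  01111000101101011→0 (0)
 48  11110001011010110→1 (0)
 49  11100010110101100→1 (0)
 50  11000101101011000→1 (1)
 51  10001011010110001→1 (1)
 52  00010110101100011→0 (0)
 53  00101101011000110→0 (1)
 54  01011010110001101→0 (1)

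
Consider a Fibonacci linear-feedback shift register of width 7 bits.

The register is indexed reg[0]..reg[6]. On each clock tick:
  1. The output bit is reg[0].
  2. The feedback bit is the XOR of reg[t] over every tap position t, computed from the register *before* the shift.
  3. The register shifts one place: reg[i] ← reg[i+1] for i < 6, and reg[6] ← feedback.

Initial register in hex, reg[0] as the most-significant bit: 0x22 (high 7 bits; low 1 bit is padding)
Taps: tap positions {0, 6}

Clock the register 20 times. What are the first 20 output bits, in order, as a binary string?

00100011100001011111

tick  register→output (feedback)
  0  0010001→0 (1)
  1  0100011→0 (1)
  2  1000111→1 (0)
  3  0001110→0 (0)
  4  0011100→0 (0)
  5  0111000→0 (0)
  6  1110000→1 (1)
  7  1100001→1 (0)
  8  1000010→1 (1)
  9  0000101→0 (1)
 10  0001011→0 (1)
 11  0010111→0 (1)
 12  0101111→0 (1)
 13  1011111→1 (0)
 14  0111110→0 (0)
 15  1111100→1 (1)
 16  1111001→1 (0)
 17  1110010→1 (1)
 18  1100101→1 (0)
 19  1001010→1 (1)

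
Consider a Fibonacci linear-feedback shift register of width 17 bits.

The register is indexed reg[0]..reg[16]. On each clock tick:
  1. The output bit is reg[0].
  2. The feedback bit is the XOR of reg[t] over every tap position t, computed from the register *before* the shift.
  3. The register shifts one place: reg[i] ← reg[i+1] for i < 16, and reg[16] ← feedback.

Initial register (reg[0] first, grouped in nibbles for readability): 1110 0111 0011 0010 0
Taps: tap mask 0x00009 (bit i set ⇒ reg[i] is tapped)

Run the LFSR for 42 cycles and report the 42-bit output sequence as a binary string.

tick  register→output (feedback)
  0  11100111001100100→1 (1)
  1  11001110011001001→1 (1)
  2  10011100110010011→1 (0)
  3  00111001100100110→0 (1)
  4  01110011001001101→0 (1)
  5  11100110010011011→1 (1)
  6  11001100100110111→1 (1)
  7  10011001001101111→1 (0)
  8  00110010011011110→0 (1)
  9  01100100110111101→0 (0)
 10  11001001101111010→1 (1)
 11  10010011011110101→1 (0)
 12  00100110111101010→0 (0)
 13  01001101111010100→0 (0)
 14  10011011110101000→1 (0)
 15  00110111101010000→0 (1)
 16  01101111010100001→0 (0)
 17  11011110101000010→1 (0)
 18  10111101010000100→1 (0)
 19  01111010100001000→0 (1)
 20  11110101000010001→1 (0)
 21  11101010000100010→1 (1)
 22  11010100001000101→1 (0)
 23  10101000010001010→1 (1)
 24  01010000100010101→0 (1)
 25  10100001000101011→1 (1)
 26  01000010001010111→0 (0)
 27  10000100010101110→1 (1)
 28  00001000101011101→0 (0)
 29  00010001010111010→0 (1)
 30  00100010101110101→0 (0)
 31  01000101011101010→0 (0)
 32  10001010111010100→1 (1)
 33  00010101110101001→0 (1)
 34  00101011101010011→0 (0)
 35  01010111010100110→0 (1)
 36  10101110101001101→1 (1)
 37  01011101010011011→0 (1)
 38  10111010100110111→1 (0)
 39  01110101001101110→0 (1)
 40  11101010011011101→1 (1)
 41  11010100110111011→1 (0)

111001110011001001101111010100001000101011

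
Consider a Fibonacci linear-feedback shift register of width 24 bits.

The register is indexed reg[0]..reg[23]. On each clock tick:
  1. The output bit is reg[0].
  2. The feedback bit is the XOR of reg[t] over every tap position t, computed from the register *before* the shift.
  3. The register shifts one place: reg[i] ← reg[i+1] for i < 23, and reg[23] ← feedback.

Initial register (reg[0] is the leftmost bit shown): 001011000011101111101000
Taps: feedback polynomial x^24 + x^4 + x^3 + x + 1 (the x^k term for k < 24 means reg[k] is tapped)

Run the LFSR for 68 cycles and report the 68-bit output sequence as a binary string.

00101100001110111110100011010110001011011111001010101001110001101010

k : reg_k → out_k, fb_k
0: 001011000011101111101000 → 0, fb=1
1: 010110000111011111010001 → 0, fb=1
2: 101100001110111110100011 → 1, fb=0
3: 011000011101111101000110 → 0, fb=1
4: 110000111011111010001101 → 1, fb=0
5: 100001110111110100011010 → 1, fb=1
6: 000011101111101000110101 → 0, fb=1
7: 000111011111010001101011 → 0, fb=0
8: 001110111110100011010110 → 0, fb=0
9: 011101111101000110101100 → 0, fb=0
10: 111011111010001101011000 → 1, fb=1
11: 110111110100011010110001 → 1, fb=0
12: 101111101000110101100010 → 1, fb=1
13: 011111010001101011000101 → 0, fb=1
14: 111110100011010110001011 → 1, fb=0
15: 111101000110101100010110 → 1, fb=1
16: 111010001101011000101101 → 1, fb=1
17: 110100011010110001011011 → 1, fb=1
18: 101000110101100010110111 → 1, fb=1
19: 010001101011000101101111 → 0, fb=1
20: 100011010110001011011111 → 1, fb=0
21: 000110101100010110111110 → 0, fb=0
22: 001101011000101101111100 → 0, fb=1
23: 011010110001011011111001 → 0, fb=0
24: 110101100010110111110010 → 1, fb=1
25: 101011000101101111100101 → 1, fb=0
26: 010110001011011111001010 → 0, fb=1
27: 101100010110111110010101 → 1, fb=0
28: 011000101101111100101010 → 0, fb=1
29: 110001011011111001010101 → 1, fb=0
30: 100010110111110010101010 → 1, fb=0
31: 000101101111100101010100 → 0, fb=1
32: 001011011111001010101001 → 0, fb=1
33: 010110111110010101010011 → 0, fb=1
34: 101101111100101010100111 → 1, fb=0
35: 011011111001010101001110 → 0, fb=0
36: 110111110010101010011100 → 1, fb=0
37: 101111100101010100111000 → 1, fb=1
38: 011111001010101001110001 → 0, fb=1
39: 111110010101010011100011 → 1, fb=0
40: 111100101010100111000110 → 1, fb=1
41: 111001010101001110001101 → 1, fb=0
42: 110010101010011100011010 → 1, fb=1
43: 100101010100111000110101 → 1, fb=0
44: 001010101001110001101010 → 0, fb=1
45: 010101010011100011010101 → 0, fb=0
46: 101010100111000110101010 → 1, fb=0
47: 010101001110001101010100 → 0, fb=0
48: 101010011100011010101000 → 1, fb=0
49: 010100111000110101010000 → 0, fb=0
50: 101001110001101010100000 → 1, fb=1
51: 010011100011010101000001 → 0, fb=0
52: 100111000110101010000010 → 1, fb=1
53: 001110001101010100000101 → 0, fb=0
54: 011100011010101000001010 → 0, fb=0
55: 111000110101010000010100 → 1, fb=0
56: 110001101010100000101000 → 1, fb=0
57: 100011010101000001010000 → 1, fb=0
58: 000110101010000010100000 → 0, fb=0
59: 001101010100000101000000 → 0, fb=1
60: 011010101000001010000001 → 0, fb=0
61: 110101010000010100000010 → 1, fb=1
62: 101010100000101000000101 → 1, fb=0
63: 010101000001010000001010 → 0, fb=0
64: 101010000010100000010100 → 1, fb=0
65: 010100000101000000101000 → 0, fb=0
66: 101000001010000001010000 → 1, fb=1
67: 010000010100000010100001 → 0, fb=1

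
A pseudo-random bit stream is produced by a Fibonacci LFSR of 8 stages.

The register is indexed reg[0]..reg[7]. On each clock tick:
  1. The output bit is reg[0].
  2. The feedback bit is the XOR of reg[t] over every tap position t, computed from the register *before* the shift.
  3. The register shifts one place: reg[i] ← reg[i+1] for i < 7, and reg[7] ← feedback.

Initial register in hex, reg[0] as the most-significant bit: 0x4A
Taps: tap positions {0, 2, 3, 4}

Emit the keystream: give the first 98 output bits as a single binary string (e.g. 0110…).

k : reg_k → out_k, fb_k
0: 01001010 → 0, fb=1
1: 10010101 → 1, fb=0
2: 00101010 → 0, fb=0
3: 01010100 → 0, fb=1
4: 10101001 → 1, fb=1
5: 01010011 → 0, fb=1
6: 10100111 → 1, fb=0
7: 01001110 → 0, fb=1
8: 10011101 → 1, fb=1
9: 00111011 → 0, fb=1
10: 01110111 → 0, fb=0
11: 11101110 → 1, fb=1
12: 11011101 → 1, fb=1
13: 10111011 → 1, fb=0
14: 01110110 → 0, fb=0
15: 11101100 → 1, fb=1
16: 11011001 → 1, fb=1
17: 10110011 → 1, fb=1
18: 01100111 → 0, fb=1
19: 11001111 → 1, fb=0
20: 10011110 → 1, fb=1
21: 00111101 → 0, fb=1
22: 01111011 → 0, fb=1
23: 11110111 → 1, fb=1
24: 11101111 → 1, fb=1
25: 11011111 → 1, fb=1
26: 10111111 → 1, fb=0
27: 01111110 → 0, fb=1
28: 11111101 → 1, fb=0
29: 11111010 → 1, fb=0
30: 11110100 → 1, fb=1
31: 11101001 → 1, fb=1
32: 11010011 → 1, fb=0
33: 10100110 → 1, fb=0
34: 01001100 → 0, fb=1
35: 10011001 → 1, fb=1
36: 00110011 → 0, fb=0
37: 01100110 → 0, fb=1
38: 11001101 → 1, fb=0
39: 10011010 → 1, fb=1
40: 00110101 → 0, fb=0
41: 01101010 → 0, fb=0
42: 11010100 → 1, fb=0
43: 10101000 → 1, fb=1
44: 01010001 → 0, fb=1
45: 10100011 → 1, fb=0
46: 01000110 → 0, fb=0
47: 10001100 → 1, fb=0
48: 00011000 → 0, fb=0
49: 00110000 → 0, fb=0
50: 01100000 → 0, fb=1
51: 11000001 → 1, fb=1
52: 10000011 → 1, fb=1
53: 00000111 → 0, fb=0
54: 00001110 → 0, fb=1
55: 00011101 → 0, fb=0
56: 00111010 → 0, fb=1
57: 01110101 → 0, fb=0
58: 11101010 → 1, fb=1
59: 11010101 → 1, fb=0
60: 10101010 → 1, fb=1
61: 01010101 → 0, fb=1
62: 10101011 → 1, fb=1
63: 01010111 → 0, fb=1
64: 10101111 → 1, fb=1
65: 01011111 → 0, fb=0
66: 10111110 → 1, fb=0
67: 01111100 → 0, fb=1
68: 11111001 → 1, fb=0
69: 11110010 → 1, fb=1
70: 11100101 → 1, fb=0
71: 11001010 → 1, fb=0
72: 10010100 → 1, fb=0
73: 00101000 → 0, fb=0
74: 01010000 → 0, fb=1
75: 10100001 → 1, fb=0
76: 01000010 → 0, fb=0
77: 10000100 → 1, fb=1
78: 00001001 → 0, fb=1
79: 00010011 → 0, fb=1
80: 00100111 → 0, fb=1
81: 01001111 → 0, fb=1
82: 10011111 → 1, fb=1
83: 00111111 → 0, fb=1
84: 01111111 → 0, fb=1
85: 11111111 → 1, fb=0
86: 11111110 → 1, fb=0
87: 11111100 → 1, fb=0
88: 11111000 → 1, fb=0
89: 11110000 → 1, fb=1
90: 11100001 → 1, fb=0
91: 11000010 → 1, fb=1
92: 10000101 → 1, fb=1
93: 00001011 → 0, fb=1
94: 00010111 → 0, fb=1
95: 00101111 → 0, fb=0
96: 01011110 → 0, fb=0
97: 10111100 → 1, fb=0

01001010100111011101100111101111110100110011010100011000001110101010111110010100001001111111100001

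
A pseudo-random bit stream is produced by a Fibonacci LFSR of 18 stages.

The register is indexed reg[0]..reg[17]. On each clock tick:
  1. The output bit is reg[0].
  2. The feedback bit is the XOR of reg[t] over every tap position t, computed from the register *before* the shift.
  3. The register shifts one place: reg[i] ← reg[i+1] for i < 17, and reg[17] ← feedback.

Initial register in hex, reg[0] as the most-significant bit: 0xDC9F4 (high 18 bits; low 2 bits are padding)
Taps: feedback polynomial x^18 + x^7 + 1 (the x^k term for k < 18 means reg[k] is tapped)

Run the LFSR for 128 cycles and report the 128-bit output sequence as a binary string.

tick  register→output (feedback)
  0  110111001001111101→1 (1)
  1  101110010011111011→1 (0)
  2  011100100111110110→0 (0)
  3  111001001111101100→1 (1)
  4  110010011111011001→1 (0)
  5  100100111110110010→1 (0)
  6  001001111101100100→0 (1)
  7  010011111011001001→0 (1)
  8  100111110110010011→1 (0)
  9  001111101100100110→0 (0)
 10  011111011001001100→0 (1)
 11  111110110010011001→1 (0)
 12  111101100100110010→1 (1)
 13  111011001001100101→1 (1)
 14  110110010011001011→1 (0)
 15  101100100110010110→1 (1)
 16  011001001100101101→0 (0)
 17  110010011001011010→1 (0)
 18  100100110010110100→1 (0)
 19  001001100101101000→0 (0)
 20  010011001011010000→0 (0)
 21  100110010110100000→1 (0)
 22  001100101101000000→0 (0)
 23  011001011010000000→0 (1)
 24  110010110100000001→1 (0)
 25  100101101000000010→1 (1)
 26  001011010000000101→0 (1)
 27  010110100000001011→0 (0)
 28  101101000000010110→1 (1)
 29  011010000000101101→0 (0)
 30  110100000001011010→1 (1)
 31  101000000010110101→1 (1)
 32  010000000101101011→0 (0)
 33  100000001011010110→1 (1)
 34  000000010110101101→0 (1)
 35  000000101101011011→0 (0)
 36  000001011010110110→0 (1)
 37  000010110101101101→0 (1)
 38  000101101011011011→0 (0)
 39  001011010110110110→0 (1)
 40  010110101101101101→0 (0)
 41  101101011011011010→1 (0)
 42  011010110110110100→0 (1)
 43  110101101101101001→1 (1)
 44  101011011011010011→1 (0)
 45  010110110110100110→0 (1)
 46  101101101101001101→1 (1)
 47  011011011010011011→0 (1)
 48  110110110100110111→1 (0)
 49  101101101001101110→1 (1)
 50  011011010011011101→0 (1)
 51  110110100110111011→1 (1)
 52  101101001101110111→1 (1)
 53  011010011011101111→0 (1)
 54  110100110111011111→1 (0)
 55  101001101110111110→1 (1)
 56  010011011101111101→0 (1)
 57  100110111011111011→1 (0)
 58  001101110111110110→0 (1)
 59  011011101111101101→0 (0)
 60  110111011111011010→1 (0)
 61  101110111110110100→1 (0)
 62  011101111101101000→0 (1)
 63  111011111011010001→1 (0)
 64  110111110110100010→1 (0)
 65  101111101101000100→1 (1)
 66  011111011010001001→0 (1)
 67  111110110100010011→1 (0)
 68  111101101000100110→1 (1)
 69  111011010001001101→1 (0)
 70  110110100010011010→1 (1)
 71  101101000100110101→1 (1)
 72  011010001001101011→0 (0)
 73  110100010011010110→1 (0)
 74  101000100110101100→1 (1)
 75  010001001101011001→0 (0)
 76  100010011010110010→1 (0)
 77  000100110101100100→0 (1)
 78  001001101011001001→0 (0)
 79  010011010110010010→0 (1)
 80  100110101100100101→1 (1)
 81  001101011001001011→0 (1)
 82  011010110010010111→0 (1)
 83  110101100100101111→1 (1)
 84  101011001001011111→1 (1)
 85  010110010010111111→0 (1)
 86  101100100101111111→1 (1)
 87  011001001011111111→0 (0)
 88  110010010111111110→1 (0)
 89  100100101111111100→1 (1)
 90  001001011111111001→0 (1)
 91  010010111111110011→0 (1)
 92  100101111111100111→1 (0)
 93  001011111111001110→0 (1)
 94  010111111110011101→0 (1)
 95  101111111100111011→1 (0)
 96  011111111001110110→0 (1)
 97  111111110011101101→1 (0)
 98  111111100111011010→1 (1)
 99  111111001110110101→1 (1)
100  111110011101101011→1 (0)
101  111100111011010110→1 (0)
102  111001110110101100→1 (0)
103  110011101101011000→1 (1)
104  100111011010110001→1 (0)
105  001110110101100010→0 (1)
106  011101101011000101→0 (0)
107  111011010110001010→1 (0)
108  110110101100010100→1 (1)
109  101101011000101001→1 (0)
110  011010110001010010→0 (1)
111  110101100010100101→1 (1)
112  101011000101001011→1 (1)
113  010110001010010111→0 (0)
114  101100010100101110→1 (0)
115  011000101001011100→0 (0)
116  110001010010111000→1 (0)
117  100010100101110000→1 (1)
118  000101001011100001→0 (0)
119  001010010111000010→0 (1)
120  010100101110000101→0 (0)
121  101001011100001010→1 (0)
122  010010111000010100→0 (1)
123  100101110000101001→1 (0)
124  001011100001010010→0 (0)
125  010111000010100100→0 (0)
126  101110000101001000→1 (1)
127  011100001010010001→0 (0)

11011100100111110110010011001011010000000101101011011011010011011101111101101000100110101100100101111111100111011010110001010010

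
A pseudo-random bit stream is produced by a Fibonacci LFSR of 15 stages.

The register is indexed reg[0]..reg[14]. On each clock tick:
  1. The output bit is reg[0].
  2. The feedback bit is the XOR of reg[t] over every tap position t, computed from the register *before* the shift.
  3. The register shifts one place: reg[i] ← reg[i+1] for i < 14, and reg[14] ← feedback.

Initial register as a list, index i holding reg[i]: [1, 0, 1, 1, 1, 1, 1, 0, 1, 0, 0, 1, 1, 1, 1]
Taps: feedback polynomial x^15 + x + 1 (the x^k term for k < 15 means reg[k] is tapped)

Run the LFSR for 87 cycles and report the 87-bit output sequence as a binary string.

101111101001111110000111010000010001001110000110011010010001010101110110011111110011010

k : reg_k → out_k, fb_k
0: 101111101001111 → 1, fb=1
1: 011111010011111 → 0, fb=1
2: 111110100111111 → 1, fb=0
3: 111101001111110 → 1, fb=0
4: 111010011111100 → 1, fb=0
5: 110100111111000 → 1, fb=0
6: 101001111110000 → 1, fb=1
7: 010011111100001 → 0, fb=1
8: 100111111000011 → 1, fb=1
9: 001111110000111 → 0, fb=0
10: 011111100001110 → 0, fb=1
11: 111111000011101 → 1, fb=0
12: 111110000111010 → 1, fb=0
13: 111100001110100 → 1, fb=0
14: 111000011101000 → 1, fb=0
15: 110000111010000 → 1, fb=0
16: 100001110100000 → 1, fb=1
17: 000011101000001 → 0, fb=0
18: 000111010000010 → 0, fb=0
19: 001110100000100 → 0, fb=0
20: 011101000001000 → 0, fb=1
21: 111010000010001 → 1, fb=0
22: 110100000100010 → 1, fb=0
23: 101000001000100 → 1, fb=1
24: 010000010001001 → 0, fb=1
25: 100000100010011 → 1, fb=1
26: 000001000100111 → 0, fb=0
27: 000010001001110 → 0, fb=0
28: 000100010011100 → 0, fb=0
29: 001000100111000 → 0, fb=0
30: 010001001110000 → 0, fb=1
31: 100010011100001 → 1, fb=1
32: 000100111000011 → 0, fb=0
33: 001001110000110 → 0, fb=0
34: 010011100001100 → 0, fb=1
35: 100111000011001 → 1, fb=1
36: 001110000110011 → 0, fb=0
37: 011100001100110 → 0, fb=1
38: 111000011001101 → 1, fb=0
39: 110000110011010 → 1, fb=0
40: 100001100110100 → 1, fb=1
41: 000011001101001 → 0, fb=0
42: 000110011010010 → 0, fb=0
43: 001100110100100 → 0, fb=0
44: 011001101001000 → 0, fb=1
45: 110011010010001 → 1, fb=0
46: 100110100100010 → 1, fb=1
47: 001101001000101 → 0, fb=0
48: 011010010001010 → 0, fb=1
49: 110100100010101 → 1, fb=0
50: 101001000101010 → 1, fb=1
51: 010010001010101 → 0, fb=1
52: 100100010101011 → 1, fb=1
53: 001000101010111 → 0, fb=0
54: 010001010101110 → 0, fb=1
55: 100010101011101 → 1, fb=1
56: 000101010111011 → 0, fb=0
57: 001010101110110 → 0, fb=0
58: 010101011101100 → 0, fb=1
59: 101010111011001 → 1, fb=1
60: 010101110110011 → 0, fb=1
61: 101011101100111 → 1, fb=1
62: 010111011001111 → 0, fb=1
63: 101110110011111 → 1, fb=1
64: 011101100111111 → 0, fb=1
65: 111011001111111 → 1, fb=0
66: 110110011111110 → 1, fb=0
67: 101100111111100 → 1, fb=1
68: 011001111111001 → 0, fb=1
69: 110011111110011 → 1, fb=0
70: 100111111100110 → 1, fb=1
71: 001111111001101 → 0, fb=0
72: 011111110011010 → 0, fb=1
73: 111111100110101 → 1, fb=0
74: 111111001101010 → 1, fb=0
75: 111110011010100 → 1, fb=0
76: 111100110101000 → 1, fb=0
77: 111001101010000 → 1, fb=0
78: 110011010100000 → 1, fb=0
79: 100110101000000 → 1, fb=1
80: 001101010000001 → 0, fb=0
81: 011010100000010 → 0, fb=1
82: 110101000000101 → 1, fb=0
83: 101010000001010 → 1, fb=1
84: 010100000010101 → 0, fb=1
85: 101000000101011 → 1, fb=1
86: 010000001010111 → 0, fb=1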